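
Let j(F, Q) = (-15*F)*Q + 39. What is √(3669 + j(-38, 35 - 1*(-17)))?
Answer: 2*√8337 ≈ 182.61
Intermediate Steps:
j(F, Q) = 39 - 15*F*Q (j(F, Q) = -15*F*Q + 39 = 39 - 15*F*Q)
√(3669 + j(-38, 35 - 1*(-17))) = √(3669 + (39 - 15*(-38)*(35 - 1*(-17)))) = √(3669 + (39 - 15*(-38)*(35 + 17))) = √(3669 + (39 - 15*(-38)*52)) = √(3669 + (39 + 29640)) = √(3669 + 29679) = √33348 = 2*√8337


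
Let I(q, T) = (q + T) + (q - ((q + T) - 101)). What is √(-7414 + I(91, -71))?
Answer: I*√7222 ≈ 84.982*I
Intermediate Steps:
I(q, T) = 101 + q (I(q, T) = (T + q) + (q - ((T + q) - 101)) = (T + q) + (q - (-101 + T + q)) = (T + q) + (q + (101 - T - q)) = (T + q) + (101 - T) = 101 + q)
√(-7414 + I(91, -71)) = √(-7414 + (101 + 91)) = √(-7414 + 192) = √(-7222) = I*√7222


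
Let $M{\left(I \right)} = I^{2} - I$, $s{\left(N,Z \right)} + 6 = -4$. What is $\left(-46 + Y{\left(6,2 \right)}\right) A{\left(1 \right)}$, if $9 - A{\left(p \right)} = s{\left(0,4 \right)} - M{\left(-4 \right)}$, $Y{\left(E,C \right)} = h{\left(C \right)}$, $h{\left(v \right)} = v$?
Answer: $-1716$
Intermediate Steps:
$s{\left(N,Z \right)} = -10$ ($s{\left(N,Z \right)} = -6 - 4 = -10$)
$Y{\left(E,C \right)} = C$
$A{\left(p \right)} = 39$ ($A{\left(p \right)} = 9 - \left(-10 - - 4 \left(-1 - 4\right)\right) = 9 - \left(-10 - \left(-4\right) \left(-5\right)\right) = 9 - \left(-10 - 20\right) = 9 - -30 = 9 + 30 = 39$)
$\left(-46 + Y{\left(6,2 \right)}\right) A{\left(1 \right)} = \left(-46 + 2\right) 39 = \left(-44\right) 39 = -1716$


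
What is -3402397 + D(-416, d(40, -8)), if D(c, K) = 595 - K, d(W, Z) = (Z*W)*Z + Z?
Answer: -3404354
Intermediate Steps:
d(W, Z) = Z + W*Z² (d(W, Z) = (W*Z)*Z + Z = W*Z² + Z = Z + W*Z²)
-3402397 + D(-416, d(40, -8)) = -3402397 + (595 - (-8)*(1 + 40*(-8))) = -3402397 + (595 - (-8)*(1 - 320)) = -3402397 + (595 - (-8)*(-319)) = -3402397 + (595 - 1*2552) = -3402397 + (595 - 2552) = -3402397 - 1957 = -3404354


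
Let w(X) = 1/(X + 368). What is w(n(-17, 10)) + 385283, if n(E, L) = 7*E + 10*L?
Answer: 134463768/349 ≈ 3.8528e+5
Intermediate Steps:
w(X) = 1/(368 + X)
w(n(-17, 10)) + 385283 = 1/(368 + (7*(-17) + 10*10)) + 385283 = 1/(368 + (-119 + 100)) + 385283 = 1/(368 - 19) + 385283 = 1/349 + 385283 = 134463768/349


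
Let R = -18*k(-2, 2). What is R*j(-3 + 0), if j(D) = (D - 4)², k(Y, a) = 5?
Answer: -4410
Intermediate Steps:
j(D) = (-4 + D)²
R = -90 (R = -18*5 = -90)
R*j(-3 + 0) = -90*(-4 + (-3 + 0))² = -90*(-4 - 3)² = -90*(-7)² = -90*49 = -4410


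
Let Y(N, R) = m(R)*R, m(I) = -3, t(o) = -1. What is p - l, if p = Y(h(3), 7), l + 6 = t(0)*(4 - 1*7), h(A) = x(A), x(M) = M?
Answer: -18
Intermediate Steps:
h(A) = A
l = -3 (l = -6 - (4 - 1*7) = -6 - (4 - 7) = -6 - 1*(-3) = -6 + 3 = -3)
Y(N, R) = -3*R
p = -21 (p = -3*7 = -21)
p - l = -21 - 1*(-3) = -21 + 3 = -18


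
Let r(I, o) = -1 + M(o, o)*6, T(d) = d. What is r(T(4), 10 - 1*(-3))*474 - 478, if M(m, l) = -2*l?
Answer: -74896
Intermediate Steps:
r(I, o) = -1 - 12*o (r(I, o) = -1 - 2*o*6 = -1 - 12*o)
r(T(4), 10 - 1*(-3))*474 - 478 = (-1 - 12*(10 - 1*(-3)))*474 - 478 = (-1 - 12*(10 + 3))*474 - 478 = (-1 - 12*13)*474 - 478 = (-1 - 156)*474 - 478 = -157*474 - 478 = -74418 - 478 = -74896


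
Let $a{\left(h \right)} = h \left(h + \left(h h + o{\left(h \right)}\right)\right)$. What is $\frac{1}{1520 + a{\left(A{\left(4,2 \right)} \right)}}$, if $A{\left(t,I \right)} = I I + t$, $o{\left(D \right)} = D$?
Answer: $\frac{1}{2160} \approx 0.00046296$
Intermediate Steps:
$A{\left(t,I \right)} = t + I^{2}$ ($A{\left(t,I \right)} = I^{2} + t = t + I^{2}$)
$a{\left(h \right)} = h \left(h^{2} + 2 h\right)$ ($a{\left(h \right)} = h \left(h + \left(h h + h\right)\right) = h \left(h + \left(h^{2} + h\right)\right) = h \left(h + \left(h + h^{2}\right)\right) = h \left(h^{2} + 2 h\right)$)
$\frac{1}{1520 + a{\left(A{\left(4,2 \right)} \right)}} = \frac{1}{1520 + \left(4 + 2^{2}\right)^{2} \left(2 + \left(4 + 2^{2}\right)\right)} = \frac{1}{1520 + \left(4 + 4\right)^{2} \left(2 + \left(4 + 4\right)\right)} = \frac{1}{1520 + 8^{2} \left(2 + 8\right)} = \frac{1}{1520 + 64 \cdot 10} = \frac{1}{1520 + 640} = \frac{1}{2160}$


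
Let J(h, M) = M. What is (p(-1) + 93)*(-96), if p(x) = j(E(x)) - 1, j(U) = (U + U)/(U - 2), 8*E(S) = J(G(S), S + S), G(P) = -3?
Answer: -26560/3 ≈ -8853.3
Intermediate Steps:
E(S) = S/4 (E(S) = (S + S)/8 = (2*S)/8 = S/4)
j(U) = 2*U/(-2 + U) (j(U) = (2*U)/(-2 + U) = 2*U/(-2 + U))
p(x) = -1 + x/(2*(-2 + x/4)) (p(x) = 2*(x/4)/(-2 + x/4) - 1 = x/(2*(-2 + x/4)) - 1 = -1 + x/(2*(-2 + x/4)))
(p(-1) + 93)*(-96) = ((8 - 1)/(-8 - 1) + 93)*(-96) = (7/(-9) + 93)*(-96) = (-1/9*7 + 93)*(-96) = (-7/9 + 93)*(-96) = (830/9)*(-96) = -26560/3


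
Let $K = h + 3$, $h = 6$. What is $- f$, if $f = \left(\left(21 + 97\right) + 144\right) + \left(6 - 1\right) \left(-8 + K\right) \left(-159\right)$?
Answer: $533$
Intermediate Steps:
$K = 9$ ($K = 6 + 3 = 9$)
$f = -533$ ($f = \left(\left(21 + 97\right) + 144\right) + \left(6 - 1\right) \left(-8 + 9\right) \left(-159\right) = \left(118 + 144\right) + \left(6 - 1\right) 1 \left(-159\right) = 262 + 5 \cdot 1 \left(-159\right) = 262 + 5 \left(-159\right) = 262 - 795 = -533$)
$- f = \left(-1\right) \left(-533\right) = 533$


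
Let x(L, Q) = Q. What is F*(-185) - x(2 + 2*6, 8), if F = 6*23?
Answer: -25538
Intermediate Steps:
F = 138
F*(-185) - x(2 + 2*6, 8) = 138*(-185) - 1*8 = -25530 - 8 = -25538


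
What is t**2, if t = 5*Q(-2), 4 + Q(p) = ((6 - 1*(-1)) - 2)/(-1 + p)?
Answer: 7225/9 ≈ 802.78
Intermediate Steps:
Q(p) = -4 + 5/(-1 + p) (Q(p) = -4 + ((6 - 1*(-1)) - 2)/(-1 + p) = -4 + ((6 + 1) - 2)/(-1 + p) = -4 + (7 - 2)/(-1 + p) = -4 + 5/(-1 + p))
t = -85/3 (t = 5*((9 - 4*(-2))/(-1 - 2)) = 5*((9 + 8)/(-3)) = 5*(-1/3*17) = 5*(-17/3) = -85/3 ≈ -28.333)
t**2 = (-85/3)**2 = 7225/9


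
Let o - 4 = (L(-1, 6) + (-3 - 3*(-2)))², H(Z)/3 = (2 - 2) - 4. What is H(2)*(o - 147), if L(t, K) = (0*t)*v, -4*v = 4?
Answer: 1608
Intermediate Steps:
v = -1 (v = -¼*4 = -1)
H(Z) = -12 (H(Z) = 3*((2 - 2) - 4) = 3*(0 - 4) = 3*(-4) = -12)
L(t, K) = 0 (L(t, K) = (0*t)*(-1) = 0*(-1) = 0)
o = 13 (o = 4 + (0 + (-3 - 3*(-2)))² = 4 + (0 + (-3 + 6))² = 4 + (0 + 3)² = 4 + 3² = 4 + 9 = 13)
H(2)*(o - 147) = -12*(13 - 147) = -12*(-134) = 1608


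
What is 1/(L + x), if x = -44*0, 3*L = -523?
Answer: -3/523 ≈ -0.0057361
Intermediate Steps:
L = -523/3 (L = (⅓)*(-523) = -523/3 ≈ -174.33)
x = 0
1/(L + x) = 1/(-523/3 + 0) = 1/(-523/3) = -3/523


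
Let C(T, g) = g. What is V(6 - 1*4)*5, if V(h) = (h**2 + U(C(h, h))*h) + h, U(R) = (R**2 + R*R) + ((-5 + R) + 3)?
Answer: 110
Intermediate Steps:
U(R) = -2 + R + 2*R**2 (U(R) = (R**2 + R**2) + (-2 + R) = 2*R**2 + (-2 + R) = -2 + R + 2*R**2)
V(h) = h + h**2 + h*(-2 + h + 2*h**2) (V(h) = (h**2 + (-2 + h + 2*h**2)*h) + h = (h**2 + h*(-2 + h + 2*h**2)) + h = h + h**2 + h*(-2 + h + 2*h**2))
V(6 - 1*4)*5 = ((6 - 1*4)*(-1 + 2*(6 - 1*4) + 2*(6 - 1*4)**2))*5 = ((6 - 4)*(-1 + 2*(6 - 4) + 2*(6 - 4)**2))*5 = (2*(-1 + 2*2 + 2*2**2))*5 = (2*(-1 + 4 + 2*4))*5 = (2*(-1 + 4 + 8))*5 = (2*11)*5 = 22*5 = 110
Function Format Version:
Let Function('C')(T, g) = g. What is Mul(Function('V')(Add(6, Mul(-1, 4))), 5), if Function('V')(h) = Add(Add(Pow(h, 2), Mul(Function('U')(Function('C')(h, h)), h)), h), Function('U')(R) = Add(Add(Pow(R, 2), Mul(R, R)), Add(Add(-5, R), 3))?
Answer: 110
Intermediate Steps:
Function('U')(R) = Add(-2, R, Mul(2, Pow(R, 2))) (Function('U')(R) = Add(Add(Pow(R, 2), Pow(R, 2)), Add(-2, R)) = Add(Mul(2, Pow(R, 2)), Add(-2, R)) = Add(-2, R, Mul(2, Pow(R, 2))))
Function('V')(h) = Add(h, Pow(h, 2), Mul(h, Add(-2, h, Mul(2, Pow(h, 2))))) (Function('V')(h) = Add(Add(Pow(h, 2), Mul(Add(-2, h, Mul(2, Pow(h, 2))), h)), h) = Add(Add(Pow(h, 2), Mul(h, Add(-2, h, Mul(2, Pow(h, 2))))), h) = Add(h, Pow(h, 2), Mul(h, Add(-2, h, Mul(2, Pow(h, 2))))))
Mul(Function('V')(Add(6, Mul(-1, 4))), 5) = Mul(Mul(Add(6, Mul(-1, 4)), Add(-1, Mul(2, Add(6, Mul(-1, 4))), Mul(2, Pow(Add(6, Mul(-1, 4)), 2)))), 5) = Mul(Mul(Add(6, -4), Add(-1, Mul(2, Add(6, -4)), Mul(2, Pow(Add(6, -4), 2)))), 5) = Mul(Mul(2, Add(-1, Mul(2, 2), Mul(2, Pow(2, 2)))), 5) = Mul(Mul(2, Add(-1, 4, Mul(2, 4))), 5) = Mul(Mul(2, Add(-1, 4, 8)), 5) = Mul(Mul(2, 11), 5) = Mul(22, 5) = 110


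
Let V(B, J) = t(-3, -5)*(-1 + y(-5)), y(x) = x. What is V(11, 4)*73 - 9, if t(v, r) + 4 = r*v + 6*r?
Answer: 8313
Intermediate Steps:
t(v, r) = -4 + 6*r + r*v (t(v, r) = -4 + (r*v + 6*r) = -4 + (6*r + r*v) = -4 + 6*r + r*v)
V(B, J) = 114 (V(B, J) = (-4 + 6*(-5) - 5*(-3))*(-1 - 5) = (-4 - 30 + 15)*(-6) = -19*(-6) = 114)
V(11, 4)*73 - 9 = 114*73 - 9 = 8322 - 9 = 8313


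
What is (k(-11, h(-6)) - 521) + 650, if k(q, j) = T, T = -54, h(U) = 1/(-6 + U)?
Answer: 75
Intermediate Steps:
k(q, j) = -54
(k(-11, h(-6)) - 521) + 650 = (-54 - 521) + 650 = -575 + 650 = 75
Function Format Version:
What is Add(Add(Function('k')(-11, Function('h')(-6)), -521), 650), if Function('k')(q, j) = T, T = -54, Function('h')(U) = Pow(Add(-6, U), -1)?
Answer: 75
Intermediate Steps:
Function('k')(q, j) = -54
Add(Add(Function('k')(-11, Function('h')(-6)), -521), 650) = Add(Add(-54, -521), 650) = Add(-575, 650) = 75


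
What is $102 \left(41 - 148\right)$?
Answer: $-10914$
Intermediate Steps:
$102 \left(41 - 148\right) = 102 \left(-107\right) = -10914$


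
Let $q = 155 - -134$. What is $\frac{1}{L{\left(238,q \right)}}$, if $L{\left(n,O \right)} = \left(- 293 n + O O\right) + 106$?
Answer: $\frac{1}{13893} \approx 7.1979 \cdot 10^{-5}$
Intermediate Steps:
$q = 289$ ($q = 155 + 134 = 289$)
$L{\left(n,O \right)} = 106 + O^{2} - 293 n$ ($L{\left(n,O \right)} = \left(- 293 n + O^{2}\right) + 106 = \left(O^{2} - 293 n\right) + 106 = 106 + O^{2} - 293 n$)
$\frac{1}{L{\left(238,q \right)}} = \frac{1}{106 + 289^{2} - 69734} = \frac{1}{106 + 83521 - 69734} = \frac{1}{13893}$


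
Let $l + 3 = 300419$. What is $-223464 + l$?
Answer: $76952$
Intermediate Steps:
$l = 300416$ ($l = -3 + 300419 = 300416$)
$-223464 + l = -223464 + 300416 = 76952$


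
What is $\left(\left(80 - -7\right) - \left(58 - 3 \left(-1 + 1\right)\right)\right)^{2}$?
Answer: $841$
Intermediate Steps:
$\left(\left(80 - -7\right) - \left(58 - 3 \left(-1 + 1\right)\right)\right)^{2} = \left(\left(80 + 7\right) + \left(3 \cdot 0 - 58\right)\right)^{2} = \left(87 + \left(0 - 58\right)\right)^{2} = \left(87 - 58\right)^{2} = 29^{2} = 841$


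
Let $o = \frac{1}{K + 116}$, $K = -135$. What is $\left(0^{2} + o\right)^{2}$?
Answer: $\frac{1}{361} \approx 0.0027701$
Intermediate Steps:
$o = - \frac{1}{19}$ ($o = \frac{1}{-135 + 116} = \frac{1}{-19} = - \frac{1}{19} \approx -0.052632$)
$\left(0^{2} + o\right)^{2} = \left(0^{2} - \frac{1}{19}\right)^{2} = \left(0 - \frac{1}{19}\right)^{2} = \left(- \frac{1}{19}\right)^{2} = \frac{1}{361}$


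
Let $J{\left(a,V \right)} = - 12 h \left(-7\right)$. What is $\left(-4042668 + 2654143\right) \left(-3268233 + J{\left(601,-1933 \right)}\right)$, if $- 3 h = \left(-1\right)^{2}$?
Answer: $4538062105025$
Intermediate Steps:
$h = - \frac{1}{3}$ ($h = - \frac{\left(-1\right)^{2}}{3} = \left(- \frac{1}{3}\right) 1 = - \frac{1}{3} \approx -0.33333$)
$J{\left(a,V \right)} = -28$ ($J{\left(a,V \right)} = \left(-12\right) \left(- \frac{1}{3}\right) \left(-7\right) = 4 \left(-7\right) = -28$)
$\left(-4042668 + 2654143\right) \left(-3268233 + J{\left(601,-1933 \right)}\right) = \left(-4042668 + 2654143\right) \left(-3268233 - 28\right) = \left(-1388525\right) \left(-3268261\right) = 4538062105025$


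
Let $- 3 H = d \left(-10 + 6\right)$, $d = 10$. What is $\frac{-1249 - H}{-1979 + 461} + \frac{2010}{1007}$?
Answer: $\frac{12967049}{4585878} \approx 2.8276$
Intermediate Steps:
$H = \frac{40}{3}$ ($H = - \frac{10 \left(-10 + 6\right)}{3} = - \frac{10 \left(-4\right)}{3} = \left(- \frac{1}{3}\right) \left(-40\right) = \frac{40}{3} \approx 13.333$)
$\frac{-1249 - H}{-1979 + 461} + \frac{2010}{1007} = \frac{-1249 - \frac{40}{3}}{-1979 + 461} + \frac{2010}{1007} = \frac{-1249 - \frac{40}{3}}{-1518} + 2010 \cdot \frac{1}{1007} = \left(- \frac{3787}{3}\right) \left(- \frac{1}{1518}\right) + \frac{2010}{1007} = \frac{3787}{4554} + \frac{2010}{1007} = \frac{12967049}{4585878}$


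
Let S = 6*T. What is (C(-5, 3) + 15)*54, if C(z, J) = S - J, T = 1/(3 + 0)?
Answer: 756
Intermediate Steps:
T = 1/3 ≈ 0.33333
S = 2 (S = 6*(1/3) = 2)
C(z, J) = 2 - J
(C(-5, 3) + 15)*54 = ((2 - 1*3) + 15)*54 = ((2 - 3) + 15)*54 = (-1 + 15)*54 = 14*54 = 756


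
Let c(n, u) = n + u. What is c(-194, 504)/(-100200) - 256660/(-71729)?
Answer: 2569509601/718724580 ≈ 3.5751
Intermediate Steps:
c(-194, 504)/(-100200) - 256660/(-71729) = (-194 + 504)/(-100200) - 256660/(-71729) = 310*(-1/100200) - 256660*(-1/71729) = -31/10020 + 256660/71729 = 2569509601/718724580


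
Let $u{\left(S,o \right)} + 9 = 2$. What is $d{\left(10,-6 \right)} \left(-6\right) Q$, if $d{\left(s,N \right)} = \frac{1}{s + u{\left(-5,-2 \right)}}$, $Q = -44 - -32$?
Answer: $24$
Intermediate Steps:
$Q = -12$ ($Q = -44 + 32 = -12$)
$u{\left(S,o \right)} = -7$ ($u{\left(S,o \right)} = -9 + 2 = -7$)
$d{\left(s,N \right)} = \frac{1}{-7 + s}$ ($d{\left(s,N \right)} = \frac{1}{s - 7} = \frac{1}{-7 + s}$)
$d{\left(10,-6 \right)} \left(-6\right) Q = \frac{1}{-7 + 10} \left(-6\right) \left(-12\right) = \frac{1}{3} \left(-6\right) \left(-12\right) = \left(-2\right) \left(-12\right) = 24$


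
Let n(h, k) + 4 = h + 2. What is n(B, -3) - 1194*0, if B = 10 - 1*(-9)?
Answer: 17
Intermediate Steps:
B = 19 (B = 10 + 9 = 19)
n(h, k) = -2 + h (n(h, k) = -4 + (h + 2) = -4 + (2 + h) = -2 + h)
n(B, -3) - 1194*0 = (-2 + 19) - 1194*0 = 17 + 0 = 17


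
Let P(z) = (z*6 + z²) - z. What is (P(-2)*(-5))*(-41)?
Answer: -1230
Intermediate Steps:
P(z) = z² + 5*z (P(z) = (6*z + z²) - z = (z² + 6*z) - z = z² + 5*z)
(P(-2)*(-5))*(-41) = (-2*(5 - 2)*(-5))*(-41) = (-2*3*(-5))*(-41) = -6*(-5)*(-41) = 30*(-41) = -1230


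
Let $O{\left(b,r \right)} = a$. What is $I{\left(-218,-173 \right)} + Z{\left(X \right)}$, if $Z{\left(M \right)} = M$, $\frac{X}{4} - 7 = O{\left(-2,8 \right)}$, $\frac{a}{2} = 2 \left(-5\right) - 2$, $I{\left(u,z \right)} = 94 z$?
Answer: $-16330$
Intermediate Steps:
$a = -24$ ($a = 2 \left(2 \left(-5\right) - 2\right) = 2 \left(-10 - 2\right) = 2 \left(-12\right) = -24$)
$O{\left(b,r \right)} = -24$
$X = -68$ ($X = 28 + 4 \left(-24\right) = 28 - 96 = -68$)
$I{\left(-218,-173 \right)} + Z{\left(X \right)} = 94 \left(-173\right) - 68 = -16262 - 68 = -16330$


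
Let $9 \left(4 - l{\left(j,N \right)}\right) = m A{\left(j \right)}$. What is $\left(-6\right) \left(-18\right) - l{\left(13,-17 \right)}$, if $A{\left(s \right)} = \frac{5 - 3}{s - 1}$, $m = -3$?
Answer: $\frac{1871}{18} \approx 103.94$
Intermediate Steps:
$A{\left(s \right)} = \frac{2}{-1 + s}$
$l{\left(j,N \right)} = 4 + \frac{2}{3 \left(-1 + j\right)}$ ($l{\left(j,N \right)} = 4 - \frac{\left(-3\right) \frac{2}{-1 + j}}{9} = 4 - \frac{\left(-6\right) \frac{1}{-1 + j}}{9} = 4 + \frac{2}{3 \left(-1 + j\right)}$)
$\left(-6\right) \left(-18\right) - l{\left(13,-17 \right)} = \left(-6\right) \left(-18\right) - \frac{2 \left(-5 + 6 \cdot 13\right)}{3 \left(-1 + 13\right)} = 108 - \frac{2 \left(-5 + 78\right)}{3 \cdot 12} = 108 - \frac{2}{3} \cdot \frac{1}{12} \cdot 73 = 108 - \frac{73}{18} = \frac{1871}{18}$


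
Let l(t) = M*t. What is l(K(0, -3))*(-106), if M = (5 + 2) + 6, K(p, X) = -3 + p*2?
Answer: 4134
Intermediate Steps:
K(p, X) = -3 + 2*p
M = 13 (M = 7 + 6 = 13)
l(t) = 13*t
l(K(0, -3))*(-106) = (13*(-3 + 2*0))*(-106) = (13*(-3 + 0))*(-106) = (13*(-3))*(-106) = -39*(-106) = 4134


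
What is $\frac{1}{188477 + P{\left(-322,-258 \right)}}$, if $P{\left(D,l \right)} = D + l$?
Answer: $\frac{1}{187897} \approx 5.3221 \cdot 10^{-6}$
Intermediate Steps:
$\frac{1}{188477 + P{\left(-322,-258 \right)}} = \frac{1}{188477 - 580} = \frac{1}{187897}$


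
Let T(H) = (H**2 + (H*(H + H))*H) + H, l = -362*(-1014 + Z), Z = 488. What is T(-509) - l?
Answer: -263676298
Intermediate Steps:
l = 190412 (l = -362*(-1014 + 488) = -362*(-526) = 190412)
T(H) = H + H**2 + 2*H**3 (T(H) = (H**2 + (H*(2*H))*H) + H = (H**2 + (2*H**2)*H) + H = (H**2 + 2*H**3) + H = H + H**2 + 2*H**3)
T(-509) - l = -509*(1 - 509 + 2*(-509)**2) - 1*190412 = -509*(1 - 509 + 2*259081) - 190412 = -509*(1 - 509 + 518162) - 190412 = -509*517654 - 190412 = -263485886 - 190412 = -263676298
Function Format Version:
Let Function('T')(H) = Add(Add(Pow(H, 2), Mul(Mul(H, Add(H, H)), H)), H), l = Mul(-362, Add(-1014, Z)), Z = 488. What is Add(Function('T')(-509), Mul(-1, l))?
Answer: -263676298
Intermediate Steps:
l = 190412 (l = Mul(-362, Add(-1014, 488)) = Mul(-362, -526) = 190412)
Function('T')(H) = Add(H, Pow(H, 2), Mul(2, Pow(H, 3))) (Function('T')(H) = Add(Add(Pow(H, 2), Mul(Mul(H, Mul(2, H)), H)), H) = Add(Add(Pow(H, 2), Mul(Mul(2, Pow(H, 2)), H)), H) = Add(Add(Pow(H, 2), Mul(2, Pow(H, 3))), H) = Add(H, Pow(H, 2), Mul(2, Pow(H, 3))))
Add(Function('T')(-509), Mul(-1, l)) = Add(Mul(-509, Add(1, -509, Mul(2, Pow(-509, 2)))), Mul(-1, 190412)) = Add(Mul(-509, Add(1, -509, Mul(2, 259081))), -190412) = Add(Mul(-509, Add(1, -509, 518162)), -190412) = Add(Mul(-509, 517654), -190412) = Add(-263485886, -190412) = -263676298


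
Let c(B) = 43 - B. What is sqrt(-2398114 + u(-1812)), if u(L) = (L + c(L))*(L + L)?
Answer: I*sqrt(2553946) ≈ 1598.1*I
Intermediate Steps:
u(L) = 86*L (u(L) = (L + (43 - L))*(L + L) = 43*(2*L) = 86*L)
sqrt(-2398114 + u(-1812)) = sqrt(-2398114 + 86*(-1812)) = sqrt(-2398114 - 155832) = sqrt(-2553946) = I*sqrt(2553946)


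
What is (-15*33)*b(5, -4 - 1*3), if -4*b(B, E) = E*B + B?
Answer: -7425/2 ≈ -3712.5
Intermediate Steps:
b(B, E) = -B/4 - B*E/4 (b(B, E) = -(E*B + B)/4 = -(B*E + B)/4 = -(B + B*E)/4 = -B/4 - B*E/4)
(-15*33)*b(5, -4 - 1*3) = (-15*33)*(-1/4*5*(1 + (-4 - 1*3))) = -(-495)*5*(1 + (-4 - 3))/4 = -(-495)*5*(1 - 7)/4 = -(-495)*5*(-6)/4 = -495*15/2 = -7425/2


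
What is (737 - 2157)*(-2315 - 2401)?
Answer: 6696720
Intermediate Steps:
(737 - 2157)*(-2315 - 2401) = -1420*(-4716) = 6696720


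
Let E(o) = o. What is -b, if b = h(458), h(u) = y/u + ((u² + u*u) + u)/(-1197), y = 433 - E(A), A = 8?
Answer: 27406409/78318 ≈ 349.94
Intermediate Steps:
y = 425 (y = 433 - 1*8 = 433 - 8 = 425)
h(u) = 425/u - 2*u²/1197 - u/1197 (h(u) = 425/u + ((u² + u*u) + u)/(-1197) = 425/u + ((u² + u²) + u)*(-1/1197) = 425/u + (2*u² + u)*(-1/1197) = 425/u + (u + 2*u²)*(-1/1197) = 425/u + (-2*u²/1197 - u/1197) = 425/u - 2*u²/1197 - u/1197)
b = -27406409/78318 (b = (1/1197)*(508725 - 1*458² - 2*458³)/458 = (1/1197)*(1/458)*(508725 - 1*209764 - 2*96071912) = (1/1197)*(1/458)*(508725 - 209764 - 192143824) = (1/1197)*(1/458)*(-191844863) = -27406409/78318 ≈ -349.94)
-b = -1*(-27406409/78318) = 27406409/78318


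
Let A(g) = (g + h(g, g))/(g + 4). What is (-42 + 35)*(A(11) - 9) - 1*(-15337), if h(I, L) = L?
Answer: 230846/15 ≈ 15390.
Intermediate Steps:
A(g) = 2*g/(4 + g) (A(g) = (g + g)/(g + 4) = (2*g)/(4 + g) = 2*g/(4 + g))
(-42 + 35)*(A(11) - 9) - 1*(-15337) = (-42 + 35)*(2*11/(4 + 11) - 9) - 1*(-15337) = -7*(2*11/15 - 9) + 15337 = -7*(2*11*(1/15) - 9) + 15337 = -7*(22/15 - 9) + 15337 = -7*(-113/15) + 15337 = 791/15 + 15337 = 230846/15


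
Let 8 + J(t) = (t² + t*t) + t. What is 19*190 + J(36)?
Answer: 6230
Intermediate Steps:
J(t) = -8 + t + 2*t² (J(t) = -8 + ((t² + t*t) + t) = -8 + ((t² + t²) + t) = -8 + (2*t² + t) = -8 + (t + 2*t²) = -8 + t + 2*t²)
19*190 + J(36) = 19*190 + (-8 + 36 + 2*36²) = 3610 + (-8 + 36 + 2*1296) = 3610 + (-8 + 36 + 2592) = 3610 + 2620 = 6230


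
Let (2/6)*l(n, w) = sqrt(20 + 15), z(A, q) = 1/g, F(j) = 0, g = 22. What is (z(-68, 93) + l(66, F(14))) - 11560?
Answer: -254319/22 + 3*sqrt(35) ≈ -11542.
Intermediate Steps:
z(A, q) = 1/22
l(n, w) = 3*sqrt(35) (l(n, w) = 3*sqrt(20 + 15) = 3*sqrt(35))
(z(-68, 93) + l(66, F(14))) - 11560 = (1/22 + 3*sqrt(35)) - 11560 = -254319/22 + 3*sqrt(35)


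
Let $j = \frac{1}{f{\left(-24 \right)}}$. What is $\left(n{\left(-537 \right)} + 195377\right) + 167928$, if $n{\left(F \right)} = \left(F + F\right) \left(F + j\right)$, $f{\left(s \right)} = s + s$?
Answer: $\frac{7520523}{8} \approx 9.4007 \cdot 10^{5}$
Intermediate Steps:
$f{\left(s \right)} = 2 s$
$j = - \frac{1}{48}$ ($j = \frac{1}{2 \left(-24\right)} = \frac{1}{-48} = - \frac{1}{48} \approx -0.020833$)
$n{\left(F \right)} = 2 F \left(- \frac{1}{48} + F\right)$ ($n{\left(F \right)} = \left(F + F\right) \left(F - \frac{1}{48}\right) = 2 F \left(- \frac{1}{48} + F\right)$)
$\left(n{\left(-537 \right)} + 195377\right) + 167928 = \left(\frac{1}{24} \left(-537\right) \left(-1 + 48 \left(-537\right)\right) + 195377\right) + 167928 = \left(\frac{1}{24} \left(-537\right) \left(-1 - 25776\right) + 195377\right) + 167928 = \left(\frac{1}{24} \left(-537\right) \left(-25777\right) + 195377\right) + 167928 = \left(\frac{4614083}{8} + 195377\right) + 167928 = \frac{6177099}{8} + 167928 = \frac{7520523}{8}$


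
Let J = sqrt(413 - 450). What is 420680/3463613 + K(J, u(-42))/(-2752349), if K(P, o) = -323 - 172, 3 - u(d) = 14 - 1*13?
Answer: 1159572665755/9533071776937 ≈ 0.12164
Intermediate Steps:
J = I*sqrt(37) (J = sqrt(-37) = I*sqrt(37) ≈ 6.0828*I)
u(d) = 2 (u(d) = 3 - (14 - 1*13) = 3 - (14 - 13) = 3 - 1*1 = 3 - 1 = 2)
K(P, o) = -495
420680/3463613 + K(J, u(-42))/(-2752349) = 420680/3463613 - 495/(-2752349) = 420680*(1/3463613) - 495*(-1/2752349) = 420680/3463613 + 495/2752349 = 1159572665755/9533071776937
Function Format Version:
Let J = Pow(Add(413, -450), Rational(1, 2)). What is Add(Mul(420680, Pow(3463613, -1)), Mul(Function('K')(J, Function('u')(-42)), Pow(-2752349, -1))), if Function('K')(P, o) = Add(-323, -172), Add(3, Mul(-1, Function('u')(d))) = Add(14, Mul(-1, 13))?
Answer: Rational(1159572665755, 9533071776937) ≈ 0.12164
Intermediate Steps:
J = Mul(I, Pow(37, Rational(1, 2))) (J = Pow(-37, Rational(1, 2)) = Mul(I, Pow(37, Rational(1, 2))) ≈ Mul(6.0828, I))
Function('u')(d) = 2 (Function('u')(d) = Add(3, Mul(-1, Add(14, Mul(-1, 13)))) = Add(3, Mul(-1, Add(14, -13))) = Add(3, Mul(-1, 1)) = Add(3, -1) = 2)
Function('K')(P, o) = -495
Add(Mul(420680, Pow(3463613, -1)), Mul(Function('K')(J, Function('u')(-42)), Pow(-2752349, -1))) = Add(Mul(420680, Pow(3463613, -1)), Mul(-495, Pow(-2752349, -1))) = Add(Mul(420680, Rational(1, 3463613)), Mul(-495, Rational(-1, 2752349))) = Add(Rational(420680, 3463613), Rational(495, 2752349)) = Rational(1159572665755, 9533071776937)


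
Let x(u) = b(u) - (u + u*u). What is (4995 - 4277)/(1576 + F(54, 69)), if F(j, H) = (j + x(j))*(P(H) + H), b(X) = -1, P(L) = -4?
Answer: -718/188029 ≈ -0.0038186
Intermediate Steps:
x(u) = -1 - u - u² (x(u) = -1 - (u + u*u) = -1 - (u + u²) = -1 + (-u - u²) = -1 - u - u²)
F(j, H) = (-1 - j²)*(-4 + H) (F(j, H) = (j + (-1 - j - j²))*(-4 + H) = (-1 - j²)*(-4 + H))
(4995 - 4277)/(1576 + F(54, 69)) = (4995 - 4277)/(1576 + (4 - 1*69 + 4*54² - 1*69*54²)) = 718/(1576 + (4 - 69 + 4*2916 - 1*69*2916)) = 718/(1576 + (4 - 69 + 11664 - 201204)) = 718/(1576 - 189605) = 718/(-188029) = 718*(-1/188029) = -718/188029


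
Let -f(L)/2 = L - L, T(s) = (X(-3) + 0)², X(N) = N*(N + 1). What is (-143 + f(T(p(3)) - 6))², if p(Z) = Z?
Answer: 20449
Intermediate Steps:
X(N) = N*(1 + N)
T(s) = 36 (T(s) = (-3*(1 - 3) + 0)² = (-3*(-2) + 0)² = (6 + 0)² = 6² = 36)
f(L) = 0 (f(L) = -2*(L - L) = -2*0 = 0)
(-143 + f(T(p(3)) - 6))² = (-143 + 0)² = (-143)² = 20449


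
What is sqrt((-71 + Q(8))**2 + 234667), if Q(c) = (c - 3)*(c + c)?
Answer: 2*sqrt(58687) ≈ 484.51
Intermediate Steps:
Q(c) = 2*c*(-3 + c) (Q(c) = (-3 + c)*(2*c) = 2*c*(-3 + c))
sqrt((-71 + Q(8))**2 + 234667) = sqrt((-71 + 2*8*(-3 + 8))**2 + 234667) = sqrt((-71 + 2*8*5)**2 + 234667) = sqrt((-71 + 80)**2 + 234667) = sqrt(9**2 + 234667) = sqrt(81 + 234667) = sqrt(234748) = 2*sqrt(58687)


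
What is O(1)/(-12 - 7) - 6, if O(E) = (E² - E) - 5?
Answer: -109/19 ≈ -5.7368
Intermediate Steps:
O(E) = -5 + E² - E
O(1)/(-12 - 7) - 6 = (-5 + 1² - 1*1)/(-12 - 7) - 6 = (-5 + 1 - 1)/(-19) - 6 = -1/19*(-5) - 6 = 5/19 - 6 = -109/19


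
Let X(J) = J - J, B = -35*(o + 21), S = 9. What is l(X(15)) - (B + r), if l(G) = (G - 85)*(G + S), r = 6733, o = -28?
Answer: -7743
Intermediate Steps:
B = 245 (B = -35*(-28 + 21) = -35*(-7) = 245)
X(J) = 0
l(G) = (-85 + G)*(9 + G) (l(G) = (G - 85)*(G + 9) = (-85 + G)*(9 + G))
l(X(15)) - (B + r) = (-765 + 0² - 76*0) - (245 + 6733) = (-765 + 0 + 0) - 1*6978 = -765 - 6978 = -7743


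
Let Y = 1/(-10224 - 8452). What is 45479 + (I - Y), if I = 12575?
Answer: 1084216505/18676 ≈ 58054.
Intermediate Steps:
Y = -1/18676 (Y = 1/(-18676) = -1/18676 ≈ -5.3545e-5)
45479 + (I - Y) = 45479 + (12575 - 1*(-1/18676)) = 45479 + (12575 + 1/18676) = 45479 + 234850701/18676 = 1084216505/18676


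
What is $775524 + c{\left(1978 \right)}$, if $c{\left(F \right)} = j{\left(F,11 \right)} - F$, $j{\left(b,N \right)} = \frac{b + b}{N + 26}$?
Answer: $\frac{28625158}{37} \approx 7.7365 \cdot 10^{5}$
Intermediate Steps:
$j{\left(b,N \right)} = \frac{2 b}{26 + N}$
$c{\left(F \right)} = - \frac{35 F}{37}$ ($c{\left(F \right)} = \frac{2 F}{26 + 11} - F = \frac{2 F}{37} - F = - \frac{35 F}{37}$)
$775524 + c{\left(1978 \right)} = 775524 - \frac{69230}{37} = \frac{28625158}{37}$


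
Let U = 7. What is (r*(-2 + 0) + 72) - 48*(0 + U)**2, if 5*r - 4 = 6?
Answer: -2284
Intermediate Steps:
r = 2 (r = 4/5 + (1/5)*6 = 4/5 + 6/5 = 2)
(r*(-2 + 0) + 72) - 48*(0 + U)**2 = (2*(-2 + 0) + 72) - 48*(0 + 7)**2 = (2*(-2) + 72) - 48*7**2 = (-4 + 72) - 48*49 = 68 - 2352 = -2284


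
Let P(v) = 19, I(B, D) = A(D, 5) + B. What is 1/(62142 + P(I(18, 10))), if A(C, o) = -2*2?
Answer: 1/62161 ≈ 1.6087e-5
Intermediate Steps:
A(C, o) = -4
I(B, D) = -4 + B
1/(62142 + P(I(18, 10))) = 1/(62142 + 19) = 1/62161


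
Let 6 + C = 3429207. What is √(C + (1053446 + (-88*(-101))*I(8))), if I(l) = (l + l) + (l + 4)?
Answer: √4731511 ≈ 2175.2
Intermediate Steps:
C = 3429201 (C = -6 + 3429207 = 3429201)
I(l) = 4 + 3*l (I(l) = 2*l + (4 + l) = 4 + 3*l)
√(C + (1053446 + (-88*(-101))*I(8))) = √(3429201 + (1053446 + (-88*(-101))*(4 + 3*8))) = √(3429201 + (1053446 + 8888*(4 + 24))) = √(3429201 + (1053446 + 8888*28)) = √(3429201 + (1053446 + 248864)) = √(3429201 + 1302310) = √4731511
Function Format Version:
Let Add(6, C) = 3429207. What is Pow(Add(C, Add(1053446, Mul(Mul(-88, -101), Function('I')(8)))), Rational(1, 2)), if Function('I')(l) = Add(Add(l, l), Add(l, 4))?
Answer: Pow(4731511, Rational(1, 2)) ≈ 2175.2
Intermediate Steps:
C = 3429201 (C = Add(-6, 3429207) = 3429201)
Function('I')(l) = Add(4, Mul(3, l)) (Function('I')(l) = Add(Mul(2, l), Add(4, l)) = Add(4, Mul(3, l)))
Pow(Add(C, Add(1053446, Mul(Mul(-88, -101), Function('I')(8)))), Rational(1, 2)) = Pow(Add(3429201, Add(1053446, Mul(Mul(-88, -101), Add(4, Mul(3, 8))))), Rational(1, 2)) = Pow(Add(3429201, Add(1053446, Mul(8888, Add(4, 24)))), Rational(1, 2)) = Pow(Add(3429201, Add(1053446, Mul(8888, 28))), Rational(1, 2)) = Pow(Add(3429201, Add(1053446, 248864)), Rational(1, 2)) = Pow(Add(3429201, 1302310), Rational(1, 2)) = Pow(4731511, Rational(1, 2))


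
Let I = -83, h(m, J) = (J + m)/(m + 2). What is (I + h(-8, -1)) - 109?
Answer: -381/2 ≈ -190.50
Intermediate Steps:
h(m, J) = (J + m)/(2 + m)
(I + h(-8, -1)) - 109 = (-83 + (-1 - 8)/(2 - 8)) - 109 = (-83 - 9/(-6)) - 109 = (-83 - ⅙*(-9)) - 109 = (-83 + 3/2) - 109 = -163/2 - 109 = -381/2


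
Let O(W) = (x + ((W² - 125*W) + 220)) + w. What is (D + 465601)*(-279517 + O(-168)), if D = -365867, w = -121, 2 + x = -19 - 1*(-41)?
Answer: -22956173716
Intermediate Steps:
x = 20 (x = -2 + (-19 - 1*(-41)) = -2 + (-19 + 41) = -2 + 22 = 20)
O(W) = 119 + W² - 125*W (O(W) = (20 + ((W² - 125*W) + 220)) - 121 = (20 + (220 + W² - 125*W)) - 121 = (240 + W² - 125*W) - 121 = 119 + W² - 125*W)
(D + 465601)*(-279517 + O(-168)) = (-365867 + 465601)*(-279517 + (119 + (-168)² - 125*(-168))) = 99734*(-279517 + (119 + 28224 + 21000)) = 99734*(-279517 + 49343) = 99734*(-230174) = -22956173716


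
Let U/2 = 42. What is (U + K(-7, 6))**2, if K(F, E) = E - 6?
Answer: 7056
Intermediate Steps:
U = 84 (U = 2*42 = 84)
K(F, E) = -6 + E
(U + K(-7, 6))**2 = (84 + (-6 + 6))**2 = (84 + 0)**2 = 84**2 = 7056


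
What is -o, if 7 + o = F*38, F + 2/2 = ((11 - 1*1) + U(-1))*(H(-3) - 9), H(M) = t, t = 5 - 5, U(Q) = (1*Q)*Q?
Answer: 3807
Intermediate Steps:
U(Q) = Q² (U(Q) = Q*Q = Q²)
t = 0
H(M) = 0
F = -100 (F = -1 + ((11 - 1*1) + (-1)²)*(0 - 9) = -1 + ((11 - 1) + 1)*(-9) = -1 + (10 + 1)*(-9) = -1 + 11*(-9) = -1 - 99 = -100)
o = -3807 (o = -7 - 100*38 = -7 - 3800 = -3807)
-o = -1*(-3807) = 3807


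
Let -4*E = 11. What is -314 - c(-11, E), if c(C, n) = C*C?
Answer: -435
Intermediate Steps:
E = -11/4 (E = -1/4*11 = -11/4 ≈ -2.7500)
c(C, n) = C**2
-314 - c(-11, E) = -314 - 1*(-11)**2 = -314 - 1*121 = -314 - 121 = -435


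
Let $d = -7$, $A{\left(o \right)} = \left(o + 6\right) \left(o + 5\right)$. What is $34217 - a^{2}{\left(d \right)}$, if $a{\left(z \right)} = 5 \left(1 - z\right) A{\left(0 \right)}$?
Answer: $-1405783$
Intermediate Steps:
$A{\left(o \right)} = \left(5 + o\right) \left(6 + o\right)$ ($A{\left(o \right)} = \left(6 + o\right) \left(5 + o\right) = \left(5 + o\right) \left(6 + o\right)$)
$a{\left(z \right)} = 150 - 150 z$ ($a{\left(z \right)} = 5 \left(1 - z\right) \left(30 + 0^{2} + 11 \cdot 0\right) = \left(5 - 5 z\right) \left(30 + 0 + 0\right) = \left(5 - 5 z\right) 30 = 150 - 150 z$)
$34217 - a^{2}{\left(d \right)} = 34217 - \left(150 - -1050\right)^{2} = 34217 - \left(150 + 1050\right)^{2} = 34217 - 1200^{2} = 34217 - 1440000 = -1405783$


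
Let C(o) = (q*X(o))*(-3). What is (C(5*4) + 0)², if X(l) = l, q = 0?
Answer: 0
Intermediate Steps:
C(o) = 0 (C(o) = (0*o)*(-3) = 0*(-3) = 0)
(C(5*4) + 0)² = (0 + 0)² = 0² = 0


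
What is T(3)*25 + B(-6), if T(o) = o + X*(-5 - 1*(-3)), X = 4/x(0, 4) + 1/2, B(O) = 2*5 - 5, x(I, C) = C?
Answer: 5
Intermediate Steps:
B(O) = 5 (B(O) = 10 - 5 = 5)
X = 3/2 (X = 4/4 + 1/2 = 4*(1/4) + 1*(1/2) = 1 + 1/2 = 3/2 ≈ 1.5000)
T(o) = -3 + o (T(o) = o + 3*(-5 - 1*(-3))/2 = o + 3*(-5 + 3)/2 = o + (3/2)*(-2) = o - 3 = -3 + o)
T(3)*25 + B(-6) = (-3 + 3)*25 + 5 = 0*25 + 5 = 0 + 5 = 5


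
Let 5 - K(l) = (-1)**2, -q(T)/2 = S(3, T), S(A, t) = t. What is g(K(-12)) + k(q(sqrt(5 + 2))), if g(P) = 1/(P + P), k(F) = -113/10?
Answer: -447/40 ≈ -11.175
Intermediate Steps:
q(T) = -2*T
K(l) = 4 (K(l) = 5 - 1*(-1)**2 = 5 - 1*1 = 5 - 1 = 4)
k(F) = -113/10 (k(F) = -113*1/10 = -113/10)
g(P) = 1/(2*P)
g(K(-12)) + k(q(sqrt(5 + 2))) = (1/2)/4 - 113/10 = (1/2)*(1/4) - 113/10 = 1/8 - 113/10 = -447/40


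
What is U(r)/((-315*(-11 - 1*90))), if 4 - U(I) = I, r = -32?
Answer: 4/3535 ≈ 0.0011315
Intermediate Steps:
U(I) = 4 - I
U(r)/((-315*(-11 - 1*90))) = (4 - 1*(-32))/((-315*(-11 - 1*90))) = (4 + 32)/((-315*(-11 - 90))) = 36/((-315*(-101))) = 36/31815 = 36*(1/31815) = 4/3535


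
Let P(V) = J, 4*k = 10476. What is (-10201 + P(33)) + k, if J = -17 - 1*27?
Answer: -7626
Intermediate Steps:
J = -44 (J = -17 - 27 = -44)
k = 2619 (k = (¼)*10476 = 2619)
P(V) = -44
(-10201 + P(33)) + k = (-10201 - 44) + 2619 = -10245 + 2619 = -7626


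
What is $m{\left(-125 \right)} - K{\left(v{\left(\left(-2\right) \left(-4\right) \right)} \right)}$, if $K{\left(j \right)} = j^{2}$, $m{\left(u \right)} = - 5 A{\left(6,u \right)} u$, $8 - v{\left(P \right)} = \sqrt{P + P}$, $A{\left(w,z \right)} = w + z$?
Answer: $-74391$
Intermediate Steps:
$v{\left(P \right)} = 8 - \sqrt{2} \sqrt{P}$ ($v{\left(P \right)} = 8 - \sqrt{P + P} = 8 - \sqrt{2 P} = 8 - \sqrt{2} \sqrt{P}$)
$m{\left(u \right)} = u \left(-30 - 5 u\right)$ ($m{\left(u \right)} = - 5 \left(6 + u\right) u = \left(-30 - 5 u\right) u = u \left(-30 - 5 u\right)$)
$m{\left(-125 \right)} - K{\left(v{\left(\left(-2\right) \left(-4\right) \right)} \right)} = \left(-5\right) \left(-125\right) \left(6 - 125\right) - \left(8 - \sqrt{2} \sqrt{\left(-2\right) \left(-4\right)}\right)^{2} = \left(-5\right) \left(-125\right) \left(-119\right) - \left(8 - \sqrt{2} \sqrt{8}\right)^{2} = -74375 - \left(8 - \sqrt{2} \cdot 2 \sqrt{2}\right)^{2} = -74375 - \left(8 - 4\right)^{2} = -74375 - 4^{2} = -74375 - 16 = -74391$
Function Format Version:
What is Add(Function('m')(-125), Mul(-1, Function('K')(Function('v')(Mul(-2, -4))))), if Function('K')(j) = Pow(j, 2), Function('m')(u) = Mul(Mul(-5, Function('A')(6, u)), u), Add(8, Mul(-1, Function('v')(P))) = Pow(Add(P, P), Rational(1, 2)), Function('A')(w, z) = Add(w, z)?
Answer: -74391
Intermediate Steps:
Function('v')(P) = Add(8, Mul(-1, Pow(2, Rational(1, 2)), Pow(P, Rational(1, 2)))) (Function('v')(P) = Add(8, Mul(-1, Pow(Add(P, P), Rational(1, 2)))) = Add(8, Mul(-1, Pow(Mul(2, P), Rational(1, 2)))) = Add(8, Mul(-1, Mul(Pow(2, Rational(1, 2)), Pow(P, Rational(1, 2))))) = Add(8, Mul(-1, Pow(2, Rational(1, 2)), Pow(P, Rational(1, 2)))))
Function('m')(u) = Mul(u, Add(-30, Mul(-5, u))) (Function('m')(u) = Mul(Mul(-5, Add(6, u)), u) = Mul(Add(-30, Mul(-5, u)), u) = Mul(u, Add(-30, Mul(-5, u))))
Add(Function('m')(-125), Mul(-1, Function('K')(Function('v')(Mul(-2, -4))))) = Add(Mul(-5, -125, Add(6, -125)), Mul(-1, Pow(Add(8, Mul(-1, Pow(2, Rational(1, 2)), Pow(Mul(-2, -4), Rational(1, 2)))), 2))) = Add(Mul(-5, -125, -119), Mul(-1, Pow(Add(8, Mul(-1, Pow(2, Rational(1, 2)), Pow(8, Rational(1, 2)))), 2))) = Add(-74375, Mul(-1, Pow(Add(8, Mul(-1, Pow(2, Rational(1, 2)), Mul(2, Pow(2, Rational(1, 2))))), 2))) = Add(-74375, Mul(-1, Pow(Add(8, -4), 2))) = Add(-74375, Mul(-1, Pow(4, 2))) = Add(-74375, Mul(-1, 16)) = Add(-74375, -16) = -74391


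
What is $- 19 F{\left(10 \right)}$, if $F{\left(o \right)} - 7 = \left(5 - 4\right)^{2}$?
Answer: $-152$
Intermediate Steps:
$F{\left(o \right)} = 8$ ($F{\left(o \right)} = 7 + \left(5 - 4\right)^{2} = 7 + 1^{2} = 7 + 1 = 8$)
$- 19 F{\left(10 \right)} = \left(-19\right) 8 = -152$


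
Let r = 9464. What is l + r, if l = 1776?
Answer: 11240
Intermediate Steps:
l + r = 1776 + 9464 = 11240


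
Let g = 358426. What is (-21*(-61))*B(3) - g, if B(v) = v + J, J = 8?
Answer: -344335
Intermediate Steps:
B(v) = 8 + v (B(v) = v + 8 = 8 + v)
(-21*(-61))*B(3) - g = (-21*(-61))*(8 + 3) - 1*358426 = 1281*11 - 358426 = 14091 - 358426 = -344335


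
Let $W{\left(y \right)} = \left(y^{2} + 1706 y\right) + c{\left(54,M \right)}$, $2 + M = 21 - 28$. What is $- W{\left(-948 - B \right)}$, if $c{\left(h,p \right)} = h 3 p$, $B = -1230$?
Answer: $-559158$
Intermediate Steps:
$M = -9$ ($M = -2 + \left(21 - 28\right) = -2 - 7 = -9$)
$c{\left(h,p \right)} = 3 h p$
$W{\left(y \right)} = -1458 + y^{2} + 1706 y$ ($W{\left(y \right)} = \left(y^{2} + 1706 y\right) + 3 \cdot 54 \left(-9\right) = \left(y^{2} + 1706 y\right) - 1458 = -1458 + y^{2} + 1706 y$)
$- W{\left(-948 - B \right)} = - (-1458 + \left(-948 - -1230\right)^{2} + 1706 \left(-948 - -1230\right)) = - (-1458 + \left(-948 + 1230\right)^{2} + 1706 \left(-948 + 1230\right)) = - (-1458 + 282^{2} + 1706 \cdot 282) = - (-1458 + 79524 + 481092) = \left(-1\right) 559158 = -559158$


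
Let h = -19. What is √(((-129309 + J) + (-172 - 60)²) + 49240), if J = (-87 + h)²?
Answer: I*√15009 ≈ 122.51*I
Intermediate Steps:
J = 11236 (J = (-87 - 19)² = (-106)² = 11236)
√(((-129309 + J) + (-172 - 60)²) + 49240) = √(((-129309 + 11236) + (-172 - 60)²) + 49240) = √((-118073 + (-232)²) + 49240) = √((-118073 + 53824) + 49240) = √(-64249 + 49240) = √(-15009) = I*√15009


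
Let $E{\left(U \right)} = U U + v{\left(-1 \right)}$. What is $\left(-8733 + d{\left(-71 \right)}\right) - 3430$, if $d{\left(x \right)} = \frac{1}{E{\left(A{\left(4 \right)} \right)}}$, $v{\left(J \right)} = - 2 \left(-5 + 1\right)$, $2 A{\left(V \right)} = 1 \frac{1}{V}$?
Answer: $- \frac{6239555}{513} \approx -12163.0$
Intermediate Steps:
$A{\left(V \right)} = \frac{1}{2 V}$ ($A{\left(V \right)} = \frac{1 \frac{1}{V}}{2} = \frac{1}{2 V}$)
$v{\left(J \right)} = 8$ ($v{\left(J \right)} = \left(-2\right) \left(-4\right) = 8$)
$E{\left(U \right)} = 8 + U^{2}$ ($E{\left(U \right)} = U U + 8 = U^{2} + 8 = 8 + U^{2}$)
$d{\left(x \right)} = \frac{64}{513}$ ($d{\left(x \right)} = \frac{1}{8 + \left(\frac{1}{2 \cdot 4}\right)^{2}} = \frac{1}{8 + \left(\frac{1}{2} \cdot \frac{1}{4}\right)^{2}} = \frac{1}{8 + \left(\frac{1}{8}\right)^{2}} = \frac{1}{8 + \frac{1}{64}} = \frac{1}{\frac{513}{64}} = \frac{64}{513}$)
$\left(-8733 + d{\left(-71 \right)}\right) - 3430 = \left(-8733 + \frac{64}{513}\right) - 3430 = - \frac{4479965}{513} - 3430 = - \frac{6239555}{513}$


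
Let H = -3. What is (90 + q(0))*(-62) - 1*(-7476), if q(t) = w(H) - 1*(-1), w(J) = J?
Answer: 2020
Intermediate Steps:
q(t) = -2 (q(t) = -3 - 1*(-1) = -3 + 1 = -2)
(90 + q(0))*(-62) - 1*(-7476) = (90 - 2)*(-62) - 1*(-7476) = 88*(-62) + 7476 = -5456 + 7476 = 2020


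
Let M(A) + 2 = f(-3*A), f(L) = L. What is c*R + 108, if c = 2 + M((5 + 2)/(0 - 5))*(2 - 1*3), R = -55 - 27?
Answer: 622/5 ≈ 124.40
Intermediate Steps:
M(A) = -2 - 3*A
R = -82
c = -⅕ (c = 2 + (-2 - 3*(5 + 2)/(0 - 5))*(2 - 1*3) = 2 + (-2 - 21/(-5))*(2 - 3) = 2 + (-2 - 21*(-1)/5)*(-1) = 2 + (-2 - 3*(-7/5))*(-1) = 2 + (-2 + 21/5)*(-1) = 2 + (11/5)*(-1) = 2 - 11/5 = -⅕ ≈ -0.20000)
c*R + 108 = -⅕*(-82) + 108 = 82/5 + 108 = 622/5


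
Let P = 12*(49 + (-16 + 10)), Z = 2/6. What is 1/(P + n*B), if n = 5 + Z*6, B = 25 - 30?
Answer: 1/481 ≈ 0.0020790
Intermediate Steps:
B = -5
Z = ⅓ (Z = 2*(⅙) = ⅓ ≈ 0.33333)
P = 516 (P = 12*(49 - 6) = 12*43 = 516)
n = 7 (n = 5 + (⅓)*6 = 5 + 2 = 7)
1/(P + n*B) = 1/(516 + 7*(-5)) = 1/(516 - 35) = 1/481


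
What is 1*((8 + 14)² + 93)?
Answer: 577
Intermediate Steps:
1*((8 + 14)² + 93) = 1*(22² + 93) = 1*(484 + 93) = 1*577 = 577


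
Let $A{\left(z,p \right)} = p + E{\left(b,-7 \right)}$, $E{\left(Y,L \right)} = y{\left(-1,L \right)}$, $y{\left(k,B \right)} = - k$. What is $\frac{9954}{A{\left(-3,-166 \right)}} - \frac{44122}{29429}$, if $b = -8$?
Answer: $- \frac{100072132}{1618595} \approx -61.827$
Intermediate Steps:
$E{\left(Y,L \right)} = 1$ ($E{\left(Y,L \right)} = \left(-1\right) \left(-1\right) = 1$)
$A{\left(z,p \right)} = 1 + p$ ($A{\left(z,p \right)} = p + 1 = 1 + p$)
$\frac{9954}{A{\left(-3,-166 \right)}} - \frac{44122}{29429} = \frac{9954}{1 - 166} - \frac{44122}{29429} = \frac{9954}{-165} - \frac{44122}{29429} = 9954 \left(- \frac{1}{165}\right) - \frac{44122}{29429} = - \frac{3318}{55} - \frac{44122}{29429} = - \frac{100072132}{1618595}$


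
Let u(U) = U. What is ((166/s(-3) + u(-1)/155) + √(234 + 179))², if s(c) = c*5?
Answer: 115813126/216225 - 10298*√413/465 ≈ 85.549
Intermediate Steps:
s(c) = 5*c
((166/s(-3) + u(-1)/155) + √(234 + 179))² = ((166/((5*(-3))) - 1/155) + √(234 + 179))² = ((166/(-15) - 1*1/155) + √413)² = ((166*(-1/15) - 1/155) + √413)² = ((-166/15 - 1/155) + √413)² = (-5149/465 + √413)²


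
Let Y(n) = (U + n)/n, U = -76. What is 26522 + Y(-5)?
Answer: 132691/5 ≈ 26538.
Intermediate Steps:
Y(n) = (-76 + n)/n
26522 + Y(-5) = 26522 + (-76 - 5)/(-5) = 26522 - ⅕*(-81) = 26522 + 81/5 = 132691/5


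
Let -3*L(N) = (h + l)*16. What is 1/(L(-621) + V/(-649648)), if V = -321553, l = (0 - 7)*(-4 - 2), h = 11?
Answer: -1948944/549936845 ≈ -0.0035439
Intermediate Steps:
l = 42 (l = -7*(-6) = 42)
L(N) = -848/3 (L(N) = -(11 + 42)*16/3 = -53*16/3 = -1/3*848 = -848/3)
1/(L(-621) + V/(-649648)) = 1/(-848/3 - 321553/(-649648)) = 1/(-848/3 - 321553*(-1/649648)) = 1/(-848/3 + 321553/649648) = 1/(-549936845/1948944) = -1948944/549936845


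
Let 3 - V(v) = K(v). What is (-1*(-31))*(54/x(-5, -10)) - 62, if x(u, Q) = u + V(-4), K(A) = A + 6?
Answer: -961/2 ≈ -480.50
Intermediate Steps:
K(A) = 6 + A
V(v) = -3 - v (V(v) = 3 - (6 + v) = 3 + (-6 - v) = -3 - v)
x(u, Q) = 1 + u (x(u, Q) = u + (-3 - 1*(-4)) = u + (-3 + 4) = u + 1 = 1 + u)
(-1*(-31))*(54/x(-5, -10)) - 62 = (-1*(-31))*(54/(1 - 5)) - 62 = 31*(54/(-4)) - 62 = 31*(54*(-1/4)) - 62 = 31*(-27/2) - 62 = -837/2 - 62 = -961/2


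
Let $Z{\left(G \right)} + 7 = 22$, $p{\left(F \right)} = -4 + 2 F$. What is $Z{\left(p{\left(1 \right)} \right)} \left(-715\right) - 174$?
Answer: $-10899$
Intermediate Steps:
$Z{\left(G \right)} = 15$ ($Z{\left(G \right)} = -7 + 22 = 15$)
$Z{\left(p{\left(1 \right)} \right)} \left(-715\right) - 174 = 15 \left(-715\right) - 174 = -10725 - 174 = -10899$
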